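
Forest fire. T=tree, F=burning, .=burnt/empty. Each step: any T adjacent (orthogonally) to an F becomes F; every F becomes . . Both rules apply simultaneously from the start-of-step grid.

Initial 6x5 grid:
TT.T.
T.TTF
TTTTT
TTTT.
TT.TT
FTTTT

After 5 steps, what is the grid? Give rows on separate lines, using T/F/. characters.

Step 1: 4 trees catch fire, 2 burn out
  TT.T.
  T.TF.
  TTTTF
  TTTT.
  FT.TT
  .FTTT
Step 2: 6 trees catch fire, 4 burn out
  TT.F.
  T.F..
  TTTF.
  FTTT.
  .F.TT
  ..FTT
Step 3: 5 trees catch fire, 6 burn out
  TT...
  T....
  FTF..
  .FTF.
  ...TT
  ...FT
Step 4: 5 trees catch fire, 5 burn out
  TT...
  F....
  .F...
  ..F..
  ...FT
  ....F
Step 5: 2 trees catch fire, 5 burn out
  FT...
  .....
  .....
  .....
  ....F
  .....

FT...
.....
.....
.....
....F
.....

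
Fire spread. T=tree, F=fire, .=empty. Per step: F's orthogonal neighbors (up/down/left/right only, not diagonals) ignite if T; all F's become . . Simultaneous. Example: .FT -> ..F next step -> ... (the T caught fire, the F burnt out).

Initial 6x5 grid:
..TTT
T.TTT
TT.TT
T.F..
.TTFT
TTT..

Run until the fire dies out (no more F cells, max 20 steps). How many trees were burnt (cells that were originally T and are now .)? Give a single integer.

Step 1: +2 fires, +2 burnt (F count now 2)
Step 2: +2 fires, +2 burnt (F count now 2)
Step 3: +1 fires, +2 burnt (F count now 1)
Step 4: +1 fires, +1 burnt (F count now 1)
Step 5: +0 fires, +1 burnt (F count now 0)
Fire out after step 5
Initially T: 18, now '.': 18
Total burnt (originally-T cells now '.'): 6

Answer: 6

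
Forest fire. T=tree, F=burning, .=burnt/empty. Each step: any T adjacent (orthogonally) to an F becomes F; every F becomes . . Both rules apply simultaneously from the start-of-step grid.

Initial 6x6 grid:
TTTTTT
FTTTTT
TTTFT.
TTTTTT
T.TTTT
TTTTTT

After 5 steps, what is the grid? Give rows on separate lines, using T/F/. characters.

Step 1: 7 trees catch fire, 2 burn out
  FTTTTT
  .FTFTT
  FTF.F.
  TTTFTT
  T.TTTT
  TTTTTT
Step 2: 9 trees catch fire, 7 burn out
  .FTFTT
  ..F.FT
  .F....
  FTF.FT
  T.TFTT
  TTTTTT
Step 3: 9 trees catch fire, 9 burn out
  ..F.FT
  .....F
  ......
  .F...F
  F.F.FT
  TTTFTT
Step 4: 5 trees catch fire, 9 burn out
  .....F
  ......
  ......
  ......
  .....F
  FTF.FT
Step 5: 2 trees catch fire, 5 burn out
  ......
  ......
  ......
  ......
  ......
  .F...F

......
......
......
......
......
.F...F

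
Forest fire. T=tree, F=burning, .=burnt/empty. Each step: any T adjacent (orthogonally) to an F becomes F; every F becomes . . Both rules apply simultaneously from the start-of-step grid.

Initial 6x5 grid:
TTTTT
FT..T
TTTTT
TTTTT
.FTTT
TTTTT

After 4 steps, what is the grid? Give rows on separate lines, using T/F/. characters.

Step 1: 6 trees catch fire, 2 burn out
  FTTTT
  .F..T
  FTTTT
  TFTTT
  ..FTT
  TFTTT
Step 2: 7 trees catch fire, 6 burn out
  .FTTT
  ....T
  .FTTT
  F.FTT
  ...FT
  F.FTT
Step 3: 5 trees catch fire, 7 burn out
  ..FTT
  ....T
  ..FTT
  ...FT
  ....F
  ...FT
Step 4: 4 trees catch fire, 5 burn out
  ...FT
  ....T
  ...FT
  ....F
  .....
  ....F

...FT
....T
...FT
....F
.....
....F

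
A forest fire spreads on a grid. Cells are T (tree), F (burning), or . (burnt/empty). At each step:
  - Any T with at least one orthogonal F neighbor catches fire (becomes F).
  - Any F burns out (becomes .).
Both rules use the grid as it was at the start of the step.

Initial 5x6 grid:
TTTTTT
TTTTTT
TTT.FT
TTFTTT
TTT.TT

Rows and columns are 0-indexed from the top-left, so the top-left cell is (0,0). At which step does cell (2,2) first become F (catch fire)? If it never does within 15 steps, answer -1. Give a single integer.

Step 1: cell (2,2)='F' (+7 fires, +2 burnt)
  -> target ignites at step 1
Step 2: cell (2,2)='.' (+9 fires, +7 burnt)
Step 3: cell (2,2)='.' (+7 fires, +9 burnt)
Step 4: cell (2,2)='.' (+2 fires, +7 burnt)
Step 5: cell (2,2)='.' (+1 fires, +2 burnt)
Step 6: cell (2,2)='.' (+0 fires, +1 burnt)
  fire out at step 6

1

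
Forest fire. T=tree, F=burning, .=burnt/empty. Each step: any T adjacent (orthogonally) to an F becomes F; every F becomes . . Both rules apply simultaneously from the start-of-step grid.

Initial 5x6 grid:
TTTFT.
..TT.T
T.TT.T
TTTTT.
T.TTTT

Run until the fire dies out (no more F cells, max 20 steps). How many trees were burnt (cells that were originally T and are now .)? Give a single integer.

Step 1: +3 fires, +1 burnt (F count now 3)
Step 2: +3 fires, +3 burnt (F count now 3)
Step 3: +3 fires, +3 burnt (F count now 3)
Step 4: +3 fires, +3 burnt (F count now 3)
Step 5: +3 fires, +3 burnt (F count now 3)
Step 6: +2 fires, +3 burnt (F count now 2)
Step 7: +2 fires, +2 burnt (F count now 2)
Step 8: +0 fires, +2 burnt (F count now 0)
Fire out after step 8
Initially T: 21, now '.': 28
Total burnt (originally-T cells now '.'): 19

Answer: 19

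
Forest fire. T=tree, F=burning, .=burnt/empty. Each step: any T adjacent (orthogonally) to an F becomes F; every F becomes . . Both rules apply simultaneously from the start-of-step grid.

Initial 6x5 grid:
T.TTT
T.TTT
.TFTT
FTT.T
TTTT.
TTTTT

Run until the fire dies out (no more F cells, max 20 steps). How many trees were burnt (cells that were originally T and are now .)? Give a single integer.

Step 1: +6 fires, +2 burnt (F count now 6)
Step 2: +6 fires, +6 burnt (F count now 6)
Step 3: +6 fires, +6 burnt (F count now 6)
Step 4: +2 fires, +6 burnt (F count now 2)
Step 5: +1 fires, +2 burnt (F count now 1)
Step 6: +0 fires, +1 burnt (F count now 0)
Fire out after step 6
Initially T: 23, now '.': 28
Total burnt (originally-T cells now '.'): 21

Answer: 21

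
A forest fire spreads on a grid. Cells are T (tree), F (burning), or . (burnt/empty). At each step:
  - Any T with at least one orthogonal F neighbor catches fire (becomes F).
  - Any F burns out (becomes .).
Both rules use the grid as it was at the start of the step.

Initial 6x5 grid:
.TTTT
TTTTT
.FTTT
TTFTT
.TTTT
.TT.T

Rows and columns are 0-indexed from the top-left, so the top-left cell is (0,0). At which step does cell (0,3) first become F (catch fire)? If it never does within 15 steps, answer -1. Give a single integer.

Step 1: cell (0,3)='T' (+5 fires, +2 burnt)
Step 2: cell (0,3)='T' (+9 fires, +5 burnt)
Step 3: cell (0,3)='T' (+5 fires, +9 burnt)
Step 4: cell (0,3)='F' (+3 fires, +5 burnt)
  -> target ignites at step 4
Step 5: cell (0,3)='.' (+1 fires, +3 burnt)
Step 6: cell (0,3)='.' (+0 fires, +1 burnt)
  fire out at step 6

4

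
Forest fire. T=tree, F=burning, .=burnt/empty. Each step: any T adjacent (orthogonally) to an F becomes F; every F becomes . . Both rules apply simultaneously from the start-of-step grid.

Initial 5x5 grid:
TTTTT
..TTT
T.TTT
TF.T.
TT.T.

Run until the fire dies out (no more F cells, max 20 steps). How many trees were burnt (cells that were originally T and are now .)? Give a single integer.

Answer: 4

Derivation:
Step 1: +2 fires, +1 burnt (F count now 2)
Step 2: +2 fires, +2 burnt (F count now 2)
Step 3: +0 fires, +2 burnt (F count now 0)
Fire out after step 3
Initially T: 17, now '.': 12
Total burnt (originally-T cells now '.'): 4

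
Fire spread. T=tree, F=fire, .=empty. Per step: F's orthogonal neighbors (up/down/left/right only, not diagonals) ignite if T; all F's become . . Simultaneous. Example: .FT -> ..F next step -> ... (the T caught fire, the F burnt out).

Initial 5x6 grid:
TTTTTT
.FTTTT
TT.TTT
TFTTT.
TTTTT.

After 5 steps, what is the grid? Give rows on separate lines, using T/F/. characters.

Step 1: 6 trees catch fire, 2 burn out
  TFTTTT
  ..FTTT
  TF.TTT
  F.FTT.
  TFTTT.
Step 2: 7 trees catch fire, 6 burn out
  F.FTTT
  ...FTT
  F..TTT
  ...FT.
  F.FTT.
Step 3: 5 trees catch fire, 7 burn out
  ...FTT
  ....FT
  ...FTT
  ....F.
  ...FT.
Step 4: 4 trees catch fire, 5 burn out
  ....FT
  .....F
  ....FT
  ......
  ....F.
Step 5: 2 trees catch fire, 4 burn out
  .....F
  ......
  .....F
  ......
  ......

.....F
......
.....F
......
......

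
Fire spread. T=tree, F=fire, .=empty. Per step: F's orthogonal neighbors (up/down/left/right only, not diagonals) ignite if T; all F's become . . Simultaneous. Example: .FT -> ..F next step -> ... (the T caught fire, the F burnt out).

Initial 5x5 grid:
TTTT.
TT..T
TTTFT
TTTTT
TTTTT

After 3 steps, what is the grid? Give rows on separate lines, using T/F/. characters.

Step 1: 3 trees catch fire, 1 burn out
  TTTT.
  TT..T
  TTF.F
  TTTFT
  TTTTT
Step 2: 5 trees catch fire, 3 burn out
  TTTT.
  TT..F
  TF...
  TTF.F
  TTTFT
Step 3: 5 trees catch fire, 5 burn out
  TTTT.
  TF...
  F....
  TF...
  TTF.F

TTTT.
TF...
F....
TF...
TTF.F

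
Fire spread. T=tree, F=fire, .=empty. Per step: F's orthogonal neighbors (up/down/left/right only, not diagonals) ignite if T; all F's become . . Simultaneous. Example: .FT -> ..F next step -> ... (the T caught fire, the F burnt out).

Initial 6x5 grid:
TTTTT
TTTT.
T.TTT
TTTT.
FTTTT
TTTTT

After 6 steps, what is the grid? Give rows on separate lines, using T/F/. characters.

Step 1: 3 trees catch fire, 1 burn out
  TTTTT
  TTTT.
  T.TTT
  FTTT.
  .FTTT
  FTTTT
Step 2: 4 trees catch fire, 3 burn out
  TTTTT
  TTTT.
  F.TTT
  .FTT.
  ..FTT
  .FTTT
Step 3: 4 trees catch fire, 4 burn out
  TTTTT
  FTTT.
  ..TTT
  ..FT.
  ...FT
  ..FTT
Step 4: 6 trees catch fire, 4 burn out
  FTTTT
  .FTT.
  ..FTT
  ...F.
  ....F
  ...FT
Step 5: 4 trees catch fire, 6 burn out
  .FTTT
  ..FT.
  ...FT
  .....
  .....
  ....F
Step 6: 3 trees catch fire, 4 burn out
  ..FTT
  ...F.
  ....F
  .....
  .....
  .....

..FTT
...F.
....F
.....
.....
.....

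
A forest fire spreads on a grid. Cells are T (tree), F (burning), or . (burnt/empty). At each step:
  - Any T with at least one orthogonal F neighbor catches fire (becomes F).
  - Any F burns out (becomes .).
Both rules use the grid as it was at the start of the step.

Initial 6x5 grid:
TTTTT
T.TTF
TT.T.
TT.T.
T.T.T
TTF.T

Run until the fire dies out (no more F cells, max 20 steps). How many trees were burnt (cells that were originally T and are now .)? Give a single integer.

Step 1: +4 fires, +2 burnt (F count now 4)
Step 2: +4 fires, +4 burnt (F count now 4)
Step 3: +3 fires, +4 burnt (F count now 3)
Step 4: +2 fires, +3 burnt (F count now 2)
Step 5: +3 fires, +2 burnt (F count now 3)
Step 6: +2 fires, +3 burnt (F count now 2)
Step 7: +0 fires, +2 burnt (F count now 0)
Fire out after step 7
Initially T: 20, now '.': 28
Total burnt (originally-T cells now '.'): 18

Answer: 18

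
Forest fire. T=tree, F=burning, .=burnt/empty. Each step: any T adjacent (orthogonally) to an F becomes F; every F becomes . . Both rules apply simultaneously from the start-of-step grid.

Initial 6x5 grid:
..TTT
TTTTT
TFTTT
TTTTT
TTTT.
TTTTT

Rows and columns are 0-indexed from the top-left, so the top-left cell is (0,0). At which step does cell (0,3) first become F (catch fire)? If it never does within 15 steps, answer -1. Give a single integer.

Step 1: cell (0,3)='T' (+4 fires, +1 burnt)
Step 2: cell (0,3)='T' (+6 fires, +4 burnt)
Step 3: cell (0,3)='T' (+7 fires, +6 burnt)
Step 4: cell (0,3)='F' (+6 fires, +7 burnt)
  -> target ignites at step 4
Step 5: cell (0,3)='.' (+2 fires, +6 burnt)
Step 6: cell (0,3)='.' (+1 fires, +2 burnt)
Step 7: cell (0,3)='.' (+0 fires, +1 burnt)
  fire out at step 7

4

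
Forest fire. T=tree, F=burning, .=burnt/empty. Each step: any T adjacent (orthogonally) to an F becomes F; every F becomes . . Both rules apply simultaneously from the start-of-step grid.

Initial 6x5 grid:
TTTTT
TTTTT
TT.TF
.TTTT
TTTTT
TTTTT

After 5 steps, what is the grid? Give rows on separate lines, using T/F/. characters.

Step 1: 3 trees catch fire, 1 burn out
  TTTTT
  TTTTF
  TT.F.
  .TTTF
  TTTTT
  TTTTT
Step 2: 4 trees catch fire, 3 burn out
  TTTTF
  TTTF.
  TT...
  .TTF.
  TTTTF
  TTTTT
Step 3: 5 trees catch fire, 4 burn out
  TTTF.
  TTF..
  TT...
  .TF..
  TTTF.
  TTTTF
Step 4: 5 trees catch fire, 5 burn out
  TTF..
  TF...
  TT...
  .F...
  TTF..
  TTTF.
Step 5: 5 trees catch fire, 5 burn out
  TF...
  F....
  TF...
  .....
  TF...
  TTF..

TF...
F....
TF...
.....
TF...
TTF..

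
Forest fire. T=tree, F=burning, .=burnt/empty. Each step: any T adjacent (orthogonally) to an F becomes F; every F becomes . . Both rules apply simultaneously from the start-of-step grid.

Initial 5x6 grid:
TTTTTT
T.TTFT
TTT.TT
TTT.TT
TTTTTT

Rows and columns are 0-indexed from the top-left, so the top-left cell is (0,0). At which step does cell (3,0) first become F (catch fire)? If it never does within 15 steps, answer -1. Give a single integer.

Step 1: cell (3,0)='T' (+4 fires, +1 burnt)
Step 2: cell (3,0)='T' (+5 fires, +4 burnt)
Step 3: cell (3,0)='T' (+4 fires, +5 burnt)
Step 4: cell (3,0)='T' (+5 fires, +4 burnt)
Step 5: cell (3,0)='T' (+4 fires, +5 burnt)
Step 6: cell (3,0)='F' (+3 fires, +4 burnt)
  -> target ignites at step 6
Step 7: cell (3,0)='.' (+1 fires, +3 burnt)
Step 8: cell (3,0)='.' (+0 fires, +1 burnt)
  fire out at step 8

6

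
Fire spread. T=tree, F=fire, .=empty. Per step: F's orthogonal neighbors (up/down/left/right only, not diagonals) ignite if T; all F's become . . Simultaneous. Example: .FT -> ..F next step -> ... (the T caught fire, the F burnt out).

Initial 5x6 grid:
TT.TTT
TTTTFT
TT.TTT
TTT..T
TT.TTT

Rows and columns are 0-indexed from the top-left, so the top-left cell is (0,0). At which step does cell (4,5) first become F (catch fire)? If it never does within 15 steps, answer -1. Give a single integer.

Step 1: cell (4,5)='T' (+4 fires, +1 burnt)
Step 2: cell (4,5)='T' (+5 fires, +4 burnt)
Step 3: cell (4,5)='T' (+2 fires, +5 burnt)
Step 4: cell (4,5)='F' (+4 fires, +2 burnt)
  -> target ignites at step 4
Step 5: cell (4,5)='.' (+4 fires, +4 burnt)
Step 6: cell (4,5)='.' (+4 fires, +4 burnt)
Step 7: cell (4,5)='.' (+1 fires, +4 burnt)
Step 8: cell (4,5)='.' (+0 fires, +1 burnt)
  fire out at step 8

4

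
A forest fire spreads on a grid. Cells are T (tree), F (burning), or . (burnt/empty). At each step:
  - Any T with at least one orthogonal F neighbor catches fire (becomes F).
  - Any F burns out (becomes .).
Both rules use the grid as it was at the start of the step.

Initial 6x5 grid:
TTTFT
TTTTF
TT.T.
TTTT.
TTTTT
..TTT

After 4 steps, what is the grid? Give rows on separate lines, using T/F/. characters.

Step 1: 3 trees catch fire, 2 burn out
  TTF.F
  TTTF.
  TT.T.
  TTTT.
  TTTTT
  ..TTT
Step 2: 3 trees catch fire, 3 burn out
  TF...
  TTF..
  TT.F.
  TTTT.
  TTTTT
  ..TTT
Step 3: 3 trees catch fire, 3 burn out
  F....
  TF...
  TT...
  TTTF.
  TTTTT
  ..TTT
Step 4: 4 trees catch fire, 3 burn out
  .....
  F....
  TF...
  TTF..
  TTTFT
  ..TTT

.....
F....
TF...
TTF..
TTTFT
..TTT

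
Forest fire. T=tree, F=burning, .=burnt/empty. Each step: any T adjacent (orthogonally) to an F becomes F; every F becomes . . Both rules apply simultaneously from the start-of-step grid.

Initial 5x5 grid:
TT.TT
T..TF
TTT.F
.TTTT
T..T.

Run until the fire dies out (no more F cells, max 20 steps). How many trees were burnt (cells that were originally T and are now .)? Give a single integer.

Answer: 14

Derivation:
Step 1: +3 fires, +2 burnt (F count now 3)
Step 2: +2 fires, +3 burnt (F count now 2)
Step 3: +2 fires, +2 burnt (F count now 2)
Step 4: +2 fires, +2 burnt (F count now 2)
Step 5: +1 fires, +2 burnt (F count now 1)
Step 6: +1 fires, +1 burnt (F count now 1)
Step 7: +1 fires, +1 burnt (F count now 1)
Step 8: +1 fires, +1 burnt (F count now 1)
Step 9: +1 fires, +1 burnt (F count now 1)
Step 10: +0 fires, +1 burnt (F count now 0)
Fire out after step 10
Initially T: 15, now '.': 24
Total burnt (originally-T cells now '.'): 14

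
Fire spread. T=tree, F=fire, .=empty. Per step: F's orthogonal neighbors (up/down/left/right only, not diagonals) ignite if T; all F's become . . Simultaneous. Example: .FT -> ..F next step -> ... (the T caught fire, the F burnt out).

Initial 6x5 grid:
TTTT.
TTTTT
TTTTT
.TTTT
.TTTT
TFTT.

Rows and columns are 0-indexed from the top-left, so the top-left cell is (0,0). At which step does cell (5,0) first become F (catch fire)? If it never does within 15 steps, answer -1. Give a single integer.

Step 1: cell (5,0)='F' (+3 fires, +1 burnt)
  -> target ignites at step 1
Step 2: cell (5,0)='.' (+3 fires, +3 burnt)
Step 3: cell (5,0)='.' (+3 fires, +3 burnt)
Step 4: cell (5,0)='.' (+5 fires, +3 burnt)
Step 5: cell (5,0)='.' (+5 fires, +5 burnt)
Step 6: cell (5,0)='.' (+4 fires, +5 burnt)
Step 7: cell (5,0)='.' (+2 fires, +4 burnt)
Step 8: cell (5,0)='.' (+0 fires, +2 burnt)
  fire out at step 8

1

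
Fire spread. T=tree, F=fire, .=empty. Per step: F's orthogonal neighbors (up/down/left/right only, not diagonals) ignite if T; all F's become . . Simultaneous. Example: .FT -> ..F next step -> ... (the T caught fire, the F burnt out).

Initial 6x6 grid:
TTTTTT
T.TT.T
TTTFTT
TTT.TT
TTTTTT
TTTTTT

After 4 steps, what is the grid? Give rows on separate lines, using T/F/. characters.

Step 1: 3 trees catch fire, 1 burn out
  TTTTTT
  T.TF.T
  TTF.FT
  TTT.TT
  TTTTTT
  TTTTTT
Step 2: 6 trees catch fire, 3 burn out
  TTTFTT
  T.F..T
  TF...F
  TTF.FT
  TTTTTT
  TTTTTT
Step 3: 8 trees catch fire, 6 burn out
  TTF.FT
  T....F
  F.....
  TF...F
  TTFTFT
  TTTTTT
Step 4: 9 trees catch fire, 8 burn out
  TF...F
  F.....
  ......
  F.....
  TF.F.F
  TTFTFT

TF...F
F.....
......
F.....
TF.F.F
TTFTFT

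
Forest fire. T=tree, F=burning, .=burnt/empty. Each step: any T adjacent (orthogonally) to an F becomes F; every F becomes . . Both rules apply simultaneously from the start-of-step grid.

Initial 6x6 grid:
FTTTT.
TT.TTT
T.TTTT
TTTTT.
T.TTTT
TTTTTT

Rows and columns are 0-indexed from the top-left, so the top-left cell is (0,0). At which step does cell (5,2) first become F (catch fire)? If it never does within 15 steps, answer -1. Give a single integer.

Step 1: cell (5,2)='T' (+2 fires, +1 burnt)
Step 2: cell (5,2)='T' (+3 fires, +2 burnt)
Step 3: cell (5,2)='T' (+2 fires, +3 burnt)
Step 4: cell (5,2)='T' (+4 fires, +2 burnt)
Step 5: cell (5,2)='T' (+4 fires, +4 burnt)
Step 6: cell (5,2)='T' (+6 fires, +4 burnt)
Step 7: cell (5,2)='F' (+4 fires, +6 burnt)
  -> target ignites at step 7
Step 8: cell (5,2)='.' (+2 fires, +4 burnt)
Step 9: cell (5,2)='.' (+2 fires, +2 burnt)
Step 10: cell (5,2)='.' (+1 fires, +2 burnt)
Step 11: cell (5,2)='.' (+0 fires, +1 burnt)
  fire out at step 11

7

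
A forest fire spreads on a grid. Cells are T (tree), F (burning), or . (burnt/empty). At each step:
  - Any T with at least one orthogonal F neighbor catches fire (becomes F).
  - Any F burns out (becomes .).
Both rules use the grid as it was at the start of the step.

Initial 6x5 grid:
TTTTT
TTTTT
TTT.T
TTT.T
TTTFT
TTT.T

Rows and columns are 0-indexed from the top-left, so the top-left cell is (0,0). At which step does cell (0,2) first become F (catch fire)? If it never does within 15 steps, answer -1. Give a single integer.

Step 1: cell (0,2)='T' (+2 fires, +1 burnt)
Step 2: cell (0,2)='T' (+5 fires, +2 burnt)
Step 3: cell (0,2)='T' (+5 fires, +5 burnt)
Step 4: cell (0,2)='T' (+5 fires, +5 burnt)
Step 5: cell (0,2)='F' (+5 fires, +5 burnt)
  -> target ignites at step 5
Step 6: cell (0,2)='.' (+3 fires, +5 burnt)
Step 7: cell (0,2)='.' (+1 fires, +3 burnt)
Step 8: cell (0,2)='.' (+0 fires, +1 burnt)
  fire out at step 8

5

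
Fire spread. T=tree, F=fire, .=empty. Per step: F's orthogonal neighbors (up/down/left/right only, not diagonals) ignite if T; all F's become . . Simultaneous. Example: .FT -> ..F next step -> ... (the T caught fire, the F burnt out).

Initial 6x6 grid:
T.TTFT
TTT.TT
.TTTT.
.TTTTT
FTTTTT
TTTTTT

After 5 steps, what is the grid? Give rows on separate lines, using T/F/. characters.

Step 1: 5 trees catch fire, 2 burn out
  T.TF.F
  TTT.FT
  .TTTT.
  .TTTTT
  .FTTTT
  FTTTTT
Step 2: 6 trees catch fire, 5 burn out
  T.F...
  TTT..F
  .TTTF.
  .FTTTT
  ..FTTT
  .FTTTT
Step 3: 7 trees catch fire, 6 burn out
  T.....
  TTF...
  .FTF..
  ..FTFT
  ...FTT
  ..FTTT
Step 4: 6 trees catch fire, 7 burn out
  T.....
  TF....
  ..F...
  ...F.F
  ....FT
  ...FTT
Step 5: 3 trees catch fire, 6 burn out
  T.....
  F.....
  ......
  ......
  .....F
  ....FT

T.....
F.....
......
......
.....F
....FT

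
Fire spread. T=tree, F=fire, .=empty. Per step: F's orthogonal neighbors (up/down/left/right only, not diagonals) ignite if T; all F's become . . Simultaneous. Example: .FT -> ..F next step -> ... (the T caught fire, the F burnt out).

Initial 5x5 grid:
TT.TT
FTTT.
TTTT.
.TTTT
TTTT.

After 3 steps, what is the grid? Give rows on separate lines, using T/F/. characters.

Step 1: 3 trees catch fire, 1 burn out
  FT.TT
  .FTT.
  FTTT.
  .TTTT
  TTTT.
Step 2: 3 trees catch fire, 3 burn out
  .F.TT
  ..FT.
  .FTT.
  .TTTT
  TTTT.
Step 3: 3 trees catch fire, 3 burn out
  ...TT
  ...F.
  ..FT.
  .FTTT
  TTTT.

...TT
...F.
..FT.
.FTTT
TTTT.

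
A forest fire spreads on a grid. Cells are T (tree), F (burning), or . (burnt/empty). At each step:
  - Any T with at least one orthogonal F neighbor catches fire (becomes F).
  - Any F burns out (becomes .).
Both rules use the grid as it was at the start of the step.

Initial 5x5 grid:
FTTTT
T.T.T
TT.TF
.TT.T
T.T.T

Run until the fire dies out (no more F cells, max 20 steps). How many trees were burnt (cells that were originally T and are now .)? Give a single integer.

Step 1: +5 fires, +2 burnt (F count now 5)
Step 2: +4 fires, +5 burnt (F count now 4)
Step 3: +3 fires, +4 burnt (F count now 3)
Step 4: +1 fires, +3 burnt (F count now 1)
Step 5: +1 fires, +1 burnt (F count now 1)
Step 6: +1 fires, +1 burnt (F count now 1)
Step 7: +0 fires, +1 burnt (F count now 0)
Fire out after step 7
Initially T: 16, now '.': 24
Total burnt (originally-T cells now '.'): 15

Answer: 15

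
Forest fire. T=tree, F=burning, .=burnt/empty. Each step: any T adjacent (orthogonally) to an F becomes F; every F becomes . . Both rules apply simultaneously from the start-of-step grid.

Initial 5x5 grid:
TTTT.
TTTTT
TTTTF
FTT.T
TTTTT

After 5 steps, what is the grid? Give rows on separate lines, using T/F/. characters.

Step 1: 6 trees catch fire, 2 burn out
  TTTT.
  TTTTF
  FTTF.
  .FT.F
  FTTTT
Step 2: 7 trees catch fire, 6 burn out
  TTTT.
  FTTF.
  .FF..
  ..F..
  .FTTF
Step 3: 6 trees catch fire, 7 burn out
  FTTF.
  .FF..
  .....
  .....
  ..FF.
Step 4: 2 trees catch fire, 6 burn out
  .FF..
  .....
  .....
  .....
  .....
Step 5: 0 trees catch fire, 2 burn out
  .....
  .....
  .....
  .....
  .....

.....
.....
.....
.....
.....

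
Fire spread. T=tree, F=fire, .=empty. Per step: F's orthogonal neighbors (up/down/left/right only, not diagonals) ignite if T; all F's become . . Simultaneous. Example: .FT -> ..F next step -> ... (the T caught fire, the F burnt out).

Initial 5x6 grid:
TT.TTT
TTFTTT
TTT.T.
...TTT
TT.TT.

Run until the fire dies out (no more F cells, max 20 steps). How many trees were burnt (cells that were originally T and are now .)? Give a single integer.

Step 1: +3 fires, +1 burnt (F count now 3)
Step 2: +5 fires, +3 burnt (F count now 5)
Step 3: +5 fires, +5 burnt (F count now 5)
Step 4: +2 fires, +5 burnt (F count now 2)
Step 5: +3 fires, +2 burnt (F count now 3)
Step 6: +1 fires, +3 burnt (F count now 1)
Step 7: +0 fires, +1 burnt (F count now 0)
Fire out after step 7
Initially T: 21, now '.': 28
Total burnt (originally-T cells now '.'): 19

Answer: 19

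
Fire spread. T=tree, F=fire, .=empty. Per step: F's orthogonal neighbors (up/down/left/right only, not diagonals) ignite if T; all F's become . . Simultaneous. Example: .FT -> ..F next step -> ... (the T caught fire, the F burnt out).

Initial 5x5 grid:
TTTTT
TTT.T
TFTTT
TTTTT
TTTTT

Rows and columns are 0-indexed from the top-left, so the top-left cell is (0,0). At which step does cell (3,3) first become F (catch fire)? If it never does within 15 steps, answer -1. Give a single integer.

Step 1: cell (3,3)='T' (+4 fires, +1 burnt)
Step 2: cell (3,3)='T' (+7 fires, +4 burnt)
Step 3: cell (3,3)='F' (+6 fires, +7 burnt)
  -> target ignites at step 3
Step 4: cell (3,3)='.' (+4 fires, +6 burnt)
Step 5: cell (3,3)='.' (+2 fires, +4 burnt)
Step 6: cell (3,3)='.' (+0 fires, +2 burnt)
  fire out at step 6

3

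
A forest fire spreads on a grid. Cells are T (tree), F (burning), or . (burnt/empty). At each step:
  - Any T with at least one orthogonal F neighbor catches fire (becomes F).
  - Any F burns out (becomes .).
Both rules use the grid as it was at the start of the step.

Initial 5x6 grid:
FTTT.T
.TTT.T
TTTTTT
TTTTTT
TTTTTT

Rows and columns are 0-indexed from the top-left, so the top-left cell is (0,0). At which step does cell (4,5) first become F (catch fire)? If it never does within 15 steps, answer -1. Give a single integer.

Step 1: cell (4,5)='T' (+1 fires, +1 burnt)
Step 2: cell (4,5)='T' (+2 fires, +1 burnt)
Step 3: cell (4,5)='T' (+3 fires, +2 burnt)
Step 4: cell (4,5)='T' (+4 fires, +3 burnt)
Step 5: cell (4,5)='T' (+4 fires, +4 burnt)
Step 6: cell (4,5)='T' (+4 fires, +4 burnt)
Step 7: cell (4,5)='T' (+3 fires, +4 burnt)
Step 8: cell (4,5)='T' (+3 fires, +3 burnt)
Step 9: cell (4,5)='F' (+2 fires, +3 burnt)
  -> target ignites at step 9
Step 10: cell (4,5)='.' (+0 fires, +2 burnt)
  fire out at step 10

9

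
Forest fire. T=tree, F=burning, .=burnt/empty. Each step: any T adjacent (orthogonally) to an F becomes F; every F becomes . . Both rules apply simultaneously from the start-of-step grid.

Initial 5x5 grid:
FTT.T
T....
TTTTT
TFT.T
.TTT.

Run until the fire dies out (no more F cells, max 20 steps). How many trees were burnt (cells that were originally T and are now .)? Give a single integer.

Step 1: +6 fires, +2 burnt (F count now 6)
Step 2: +4 fires, +6 burnt (F count now 4)
Step 3: +2 fires, +4 burnt (F count now 2)
Step 4: +1 fires, +2 burnt (F count now 1)
Step 5: +1 fires, +1 burnt (F count now 1)
Step 6: +0 fires, +1 burnt (F count now 0)
Fire out after step 6
Initially T: 15, now '.': 24
Total burnt (originally-T cells now '.'): 14

Answer: 14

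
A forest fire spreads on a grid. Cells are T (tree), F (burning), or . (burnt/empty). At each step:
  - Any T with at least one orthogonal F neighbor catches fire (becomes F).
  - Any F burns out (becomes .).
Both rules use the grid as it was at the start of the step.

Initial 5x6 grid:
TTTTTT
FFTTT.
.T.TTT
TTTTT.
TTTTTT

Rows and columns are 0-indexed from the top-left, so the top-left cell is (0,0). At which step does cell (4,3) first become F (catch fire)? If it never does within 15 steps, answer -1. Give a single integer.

Step 1: cell (4,3)='T' (+4 fires, +2 burnt)
Step 2: cell (4,3)='T' (+3 fires, +4 burnt)
Step 3: cell (4,3)='T' (+6 fires, +3 burnt)
Step 4: cell (4,3)='T' (+5 fires, +6 burnt)
Step 5: cell (4,3)='F' (+4 fires, +5 burnt)
  -> target ignites at step 5
Step 6: cell (4,3)='.' (+1 fires, +4 burnt)
Step 7: cell (4,3)='.' (+1 fires, +1 burnt)
Step 8: cell (4,3)='.' (+0 fires, +1 burnt)
  fire out at step 8

5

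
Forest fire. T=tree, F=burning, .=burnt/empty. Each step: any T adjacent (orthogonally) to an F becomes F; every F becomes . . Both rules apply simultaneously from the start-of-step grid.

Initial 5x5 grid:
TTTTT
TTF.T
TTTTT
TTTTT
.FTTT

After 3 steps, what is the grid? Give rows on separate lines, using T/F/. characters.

Step 1: 5 trees catch fire, 2 burn out
  TTFTT
  TF..T
  TTFTT
  TFTTT
  ..FTT
Step 2: 8 trees catch fire, 5 burn out
  TF.FT
  F...T
  TF.FT
  F.FTT
  ...FT
Step 3: 6 trees catch fire, 8 burn out
  F...F
  ....T
  F...F
  ...FT
  ....F

F...F
....T
F...F
...FT
....F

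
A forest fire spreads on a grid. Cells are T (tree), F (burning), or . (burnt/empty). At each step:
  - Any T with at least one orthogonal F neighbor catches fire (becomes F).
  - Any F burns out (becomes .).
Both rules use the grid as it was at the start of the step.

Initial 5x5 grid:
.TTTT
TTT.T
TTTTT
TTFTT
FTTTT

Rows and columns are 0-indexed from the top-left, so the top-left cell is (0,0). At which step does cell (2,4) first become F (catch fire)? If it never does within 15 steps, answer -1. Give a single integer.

Step 1: cell (2,4)='T' (+6 fires, +2 burnt)
Step 2: cell (2,4)='T' (+6 fires, +6 burnt)
Step 3: cell (2,4)='F' (+5 fires, +6 burnt)
  -> target ignites at step 3
Step 4: cell (2,4)='.' (+3 fires, +5 burnt)
Step 5: cell (2,4)='.' (+1 fires, +3 burnt)
Step 6: cell (2,4)='.' (+0 fires, +1 burnt)
  fire out at step 6

3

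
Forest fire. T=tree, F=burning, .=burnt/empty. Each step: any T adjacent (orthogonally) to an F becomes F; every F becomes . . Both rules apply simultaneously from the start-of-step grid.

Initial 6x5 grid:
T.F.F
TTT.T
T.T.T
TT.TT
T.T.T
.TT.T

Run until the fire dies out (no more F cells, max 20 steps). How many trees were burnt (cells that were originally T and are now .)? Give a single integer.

Answer: 15

Derivation:
Step 1: +2 fires, +2 burnt (F count now 2)
Step 2: +3 fires, +2 burnt (F count now 3)
Step 3: +2 fires, +3 burnt (F count now 2)
Step 4: +4 fires, +2 burnt (F count now 4)
Step 5: +2 fires, +4 burnt (F count now 2)
Step 6: +2 fires, +2 burnt (F count now 2)
Step 7: +0 fires, +2 burnt (F count now 0)
Fire out after step 7
Initially T: 18, now '.': 27
Total burnt (originally-T cells now '.'): 15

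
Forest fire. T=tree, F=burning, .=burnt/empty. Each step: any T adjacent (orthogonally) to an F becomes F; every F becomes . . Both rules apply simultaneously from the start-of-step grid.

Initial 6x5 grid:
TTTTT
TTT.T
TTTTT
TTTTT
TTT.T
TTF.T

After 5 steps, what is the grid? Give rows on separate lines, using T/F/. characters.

Step 1: 2 trees catch fire, 1 burn out
  TTTTT
  TTT.T
  TTTTT
  TTTTT
  TTF.T
  TF..T
Step 2: 3 trees catch fire, 2 burn out
  TTTTT
  TTT.T
  TTTTT
  TTFTT
  TF..T
  F...T
Step 3: 4 trees catch fire, 3 burn out
  TTTTT
  TTT.T
  TTFTT
  TF.FT
  F...T
  ....T
Step 4: 5 trees catch fire, 4 burn out
  TTTTT
  TTF.T
  TF.FT
  F...F
  ....T
  ....T
Step 5: 5 trees catch fire, 5 burn out
  TTFTT
  TF..T
  F...F
  .....
  ....F
  ....T

TTFTT
TF..T
F...F
.....
....F
....T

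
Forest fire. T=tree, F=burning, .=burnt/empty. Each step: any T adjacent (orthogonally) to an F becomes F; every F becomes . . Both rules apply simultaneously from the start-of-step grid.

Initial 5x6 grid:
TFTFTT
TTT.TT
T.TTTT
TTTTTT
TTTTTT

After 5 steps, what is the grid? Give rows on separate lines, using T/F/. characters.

Step 1: 4 trees catch fire, 2 burn out
  F.F.FT
  TFT.TT
  T.TTTT
  TTTTTT
  TTTTTT
Step 2: 4 trees catch fire, 4 burn out
  .....F
  F.F.FT
  T.TTTT
  TTTTTT
  TTTTTT
Step 3: 4 trees catch fire, 4 burn out
  ......
  .....F
  F.FTFT
  TTTTTT
  TTTTTT
Step 4: 5 trees catch fire, 4 burn out
  ......
  ......
  ...F.F
  FTFTFT
  TTTTTT
Step 5: 6 trees catch fire, 5 burn out
  ......
  ......
  ......
  .F.F.F
  FTFTFT

......
......
......
.F.F.F
FTFTFT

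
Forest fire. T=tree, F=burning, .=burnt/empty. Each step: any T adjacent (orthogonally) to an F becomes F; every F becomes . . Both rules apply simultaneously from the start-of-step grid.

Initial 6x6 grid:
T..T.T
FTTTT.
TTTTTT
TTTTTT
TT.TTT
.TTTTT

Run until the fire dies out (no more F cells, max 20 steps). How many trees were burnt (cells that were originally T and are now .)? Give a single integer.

Answer: 28

Derivation:
Step 1: +3 fires, +1 burnt (F count now 3)
Step 2: +3 fires, +3 burnt (F count now 3)
Step 3: +4 fires, +3 burnt (F count now 4)
Step 4: +5 fires, +4 burnt (F count now 5)
Step 5: +3 fires, +5 burnt (F count now 3)
Step 6: +4 fires, +3 burnt (F count now 4)
Step 7: +3 fires, +4 burnt (F count now 3)
Step 8: +2 fires, +3 burnt (F count now 2)
Step 9: +1 fires, +2 burnt (F count now 1)
Step 10: +0 fires, +1 burnt (F count now 0)
Fire out after step 10
Initially T: 29, now '.': 35
Total burnt (originally-T cells now '.'): 28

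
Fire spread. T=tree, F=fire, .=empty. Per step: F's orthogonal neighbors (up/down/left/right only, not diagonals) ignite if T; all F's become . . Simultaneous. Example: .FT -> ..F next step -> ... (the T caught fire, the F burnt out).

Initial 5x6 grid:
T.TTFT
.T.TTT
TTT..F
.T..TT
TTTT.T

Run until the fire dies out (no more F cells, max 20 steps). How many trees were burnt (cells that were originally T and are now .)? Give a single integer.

Step 1: +5 fires, +2 burnt (F count now 5)
Step 2: +4 fires, +5 burnt (F count now 4)
Step 3: +0 fires, +4 burnt (F count now 0)
Fire out after step 3
Initially T: 19, now '.': 20
Total burnt (originally-T cells now '.'): 9

Answer: 9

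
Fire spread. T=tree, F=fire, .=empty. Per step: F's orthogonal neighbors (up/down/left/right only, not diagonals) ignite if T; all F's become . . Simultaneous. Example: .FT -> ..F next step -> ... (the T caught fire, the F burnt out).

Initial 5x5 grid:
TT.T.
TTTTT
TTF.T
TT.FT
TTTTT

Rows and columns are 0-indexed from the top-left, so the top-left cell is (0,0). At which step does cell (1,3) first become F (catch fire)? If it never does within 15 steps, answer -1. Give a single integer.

Step 1: cell (1,3)='T' (+4 fires, +2 burnt)
Step 2: cell (1,3)='F' (+7 fires, +4 burnt)
  -> target ignites at step 2
Step 3: cell (1,3)='.' (+6 fires, +7 burnt)
Step 4: cell (1,3)='.' (+2 fires, +6 burnt)
Step 5: cell (1,3)='.' (+0 fires, +2 burnt)
  fire out at step 5

2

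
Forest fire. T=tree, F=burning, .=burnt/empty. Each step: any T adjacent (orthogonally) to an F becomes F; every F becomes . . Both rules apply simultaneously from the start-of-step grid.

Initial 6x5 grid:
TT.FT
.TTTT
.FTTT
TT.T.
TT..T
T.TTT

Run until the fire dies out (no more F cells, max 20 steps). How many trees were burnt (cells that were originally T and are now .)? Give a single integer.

Answer: 16

Derivation:
Step 1: +5 fires, +2 burnt (F count now 5)
Step 2: +6 fires, +5 burnt (F count now 6)
Step 3: +4 fires, +6 burnt (F count now 4)
Step 4: +1 fires, +4 burnt (F count now 1)
Step 5: +0 fires, +1 burnt (F count now 0)
Fire out after step 5
Initially T: 20, now '.': 26
Total burnt (originally-T cells now '.'): 16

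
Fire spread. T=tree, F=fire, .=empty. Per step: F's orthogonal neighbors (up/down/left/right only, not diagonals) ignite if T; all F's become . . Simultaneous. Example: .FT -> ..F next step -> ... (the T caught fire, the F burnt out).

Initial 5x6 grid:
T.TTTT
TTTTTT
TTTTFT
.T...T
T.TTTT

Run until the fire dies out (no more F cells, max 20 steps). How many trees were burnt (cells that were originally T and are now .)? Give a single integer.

Answer: 22

Derivation:
Step 1: +3 fires, +1 burnt (F count now 3)
Step 2: +5 fires, +3 burnt (F count now 5)
Step 3: +5 fires, +5 burnt (F count now 5)
Step 4: +5 fires, +5 burnt (F count now 5)
Step 5: +2 fires, +5 burnt (F count now 2)
Step 6: +2 fires, +2 burnt (F count now 2)
Step 7: +0 fires, +2 burnt (F count now 0)
Fire out after step 7
Initially T: 23, now '.': 29
Total burnt (originally-T cells now '.'): 22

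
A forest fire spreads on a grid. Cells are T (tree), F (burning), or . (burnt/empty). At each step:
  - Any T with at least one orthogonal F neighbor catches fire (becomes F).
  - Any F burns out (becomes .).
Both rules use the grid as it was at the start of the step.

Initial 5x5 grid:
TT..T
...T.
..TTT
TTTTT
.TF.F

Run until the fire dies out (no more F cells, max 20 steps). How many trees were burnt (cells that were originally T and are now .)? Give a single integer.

Answer: 10

Derivation:
Step 1: +3 fires, +2 burnt (F count now 3)
Step 2: +4 fires, +3 burnt (F count now 4)
Step 3: +2 fires, +4 burnt (F count now 2)
Step 4: +1 fires, +2 burnt (F count now 1)
Step 5: +0 fires, +1 burnt (F count now 0)
Fire out after step 5
Initially T: 13, now '.': 22
Total burnt (originally-T cells now '.'): 10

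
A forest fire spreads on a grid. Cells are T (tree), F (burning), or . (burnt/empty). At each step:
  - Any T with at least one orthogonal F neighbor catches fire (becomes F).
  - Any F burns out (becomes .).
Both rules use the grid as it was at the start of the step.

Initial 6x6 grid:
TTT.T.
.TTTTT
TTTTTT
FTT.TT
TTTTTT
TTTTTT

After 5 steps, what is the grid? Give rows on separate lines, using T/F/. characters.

Step 1: 3 trees catch fire, 1 burn out
  TTT.T.
  .TTTTT
  FTTTTT
  .FT.TT
  FTTTTT
  TTTTTT
Step 2: 4 trees catch fire, 3 burn out
  TTT.T.
  .TTTTT
  .FTTTT
  ..F.TT
  .FTTTT
  FTTTTT
Step 3: 4 trees catch fire, 4 burn out
  TTT.T.
  .FTTTT
  ..FTTT
  ....TT
  ..FTTT
  .FTTTT
Step 4: 5 trees catch fire, 4 burn out
  TFT.T.
  ..FTTT
  ...FTT
  ....TT
  ...FTT
  ..FTTT
Step 5: 6 trees catch fire, 5 burn out
  F.F.T.
  ...FTT
  ....FT
  ....TT
  ....FT
  ...FTT

F.F.T.
...FTT
....FT
....TT
....FT
...FTT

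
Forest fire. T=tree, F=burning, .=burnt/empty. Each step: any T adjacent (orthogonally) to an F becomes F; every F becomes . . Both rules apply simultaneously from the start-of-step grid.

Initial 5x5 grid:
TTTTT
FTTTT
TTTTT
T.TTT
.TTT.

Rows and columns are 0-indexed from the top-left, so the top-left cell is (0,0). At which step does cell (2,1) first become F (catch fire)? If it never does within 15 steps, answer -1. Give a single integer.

Step 1: cell (2,1)='T' (+3 fires, +1 burnt)
Step 2: cell (2,1)='F' (+4 fires, +3 burnt)
  -> target ignites at step 2
Step 3: cell (2,1)='.' (+3 fires, +4 burnt)
Step 4: cell (2,1)='.' (+4 fires, +3 burnt)
Step 5: cell (2,1)='.' (+4 fires, +4 burnt)
Step 6: cell (2,1)='.' (+3 fires, +4 burnt)
Step 7: cell (2,1)='.' (+0 fires, +3 burnt)
  fire out at step 7

2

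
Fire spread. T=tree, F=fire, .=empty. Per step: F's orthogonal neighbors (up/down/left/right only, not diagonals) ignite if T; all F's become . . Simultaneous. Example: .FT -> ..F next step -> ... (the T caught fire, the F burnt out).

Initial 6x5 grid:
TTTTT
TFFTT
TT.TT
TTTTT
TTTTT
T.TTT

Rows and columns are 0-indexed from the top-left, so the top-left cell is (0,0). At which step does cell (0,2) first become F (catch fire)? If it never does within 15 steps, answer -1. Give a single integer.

Step 1: cell (0,2)='F' (+5 fires, +2 burnt)
  -> target ignites at step 1
Step 2: cell (0,2)='.' (+6 fires, +5 burnt)
Step 3: cell (0,2)='.' (+6 fires, +6 burnt)
Step 4: cell (0,2)='.' (+4 fires, +6 burnt)
Step 5: cell (0,2)='.' (+4 fires, +4 burnt)
Step 6: cell (0,2)='.' (+1 fires, +4 burnt)
Step 7: cell (0,2)='.' (+0 fires, +1 burnt)
  fire out at step 7

1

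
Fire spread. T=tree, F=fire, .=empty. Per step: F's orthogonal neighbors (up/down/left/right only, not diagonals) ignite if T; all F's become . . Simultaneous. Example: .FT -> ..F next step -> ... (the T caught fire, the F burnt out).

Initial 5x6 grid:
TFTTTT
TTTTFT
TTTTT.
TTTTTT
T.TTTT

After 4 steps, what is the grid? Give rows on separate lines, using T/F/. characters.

Step 1: 7 trees catch fire, 2 burn out
  F.FTFT
  TFTF.F
  TTTTF.
  TTTTTT
  T.TTTT
Step 2: 7 trees catch fire, 7 burn out
  ...F.F
  F.F...
  TFTF..
  TTTTFT
  T.TTTT
Step 3: 6 trees catch fire, 7 burn out
  ......
  ......
  F.F...
  TFTF.F
  T.TTFT
Step 4: 4 trees catch fire, 6 burn out
  ......
  ......
  ......
  F.F...
  T.TF.F

......
......
......
F.F...
T.TF.F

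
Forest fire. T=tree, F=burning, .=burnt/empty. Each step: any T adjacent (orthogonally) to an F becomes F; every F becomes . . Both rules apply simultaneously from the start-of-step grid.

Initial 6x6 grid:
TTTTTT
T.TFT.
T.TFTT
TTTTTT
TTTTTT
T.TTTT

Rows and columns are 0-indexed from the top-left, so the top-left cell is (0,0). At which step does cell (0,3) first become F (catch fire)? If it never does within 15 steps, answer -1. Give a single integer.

Step 1: cell (0,3)='F' (+6 fires, +2 burnt)
  -> target ignites at step 1
Step 2: cell (0,3)='.' (+6 fires, +6 burnt)
Step 3: cell (0,3)='.' (+7 fires, +6 burnt)
Step 4: cell (0,3)='.' (+6 fires, +7 burnt)
Step 5: cell (0,3)='.' (+4 fires, +6 burnt)
Step 6: cell (0,3)='.' (+1 fires, +4 burnt)
Step 7: cell (0,3)='.' (+0 fires, +1 burnt)
  fire out at step 7

1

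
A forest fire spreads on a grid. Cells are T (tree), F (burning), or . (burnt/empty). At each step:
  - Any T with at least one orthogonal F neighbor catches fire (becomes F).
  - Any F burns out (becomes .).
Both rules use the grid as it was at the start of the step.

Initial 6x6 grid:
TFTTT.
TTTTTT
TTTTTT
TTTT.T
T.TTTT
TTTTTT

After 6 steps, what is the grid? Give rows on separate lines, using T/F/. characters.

Step 1: 3 trees catch fire, 1 burn out
  F.FTT.
  TFTTTT
  TTTTTT
  TTTT.T
  T.TTTT
  TTTTTT
Step 2: 4 trees catch fire, 3 burn out
  ...FT.
  F.FTTT
  TFTTTT
  TTTT.T
  T.TTTT
  TTTTTT
Step 3: 5 trees catch fire, 4 burn out
  ....F.
  ...FTT
  F.FTTT
  TFTT.T
  T.TTTT
  TTTTTT
Step 4: 4 trees catch fire, 5 burn out
  ......
  ....FT
  ...FTT
  F.FT.T
  T.TTTT
  TTTTTT
Step 5: 5 trees catch fire, 4 burn out
  ......
  .....F
  ....FT
  ...F.T
  F.FTTT
  TTTTTT
Step 6: 4 trees catch fire, 5 burn out
  ......
  ......
  .....F
  .....T
  ...FTT
  FTFTTT

......
......
.....F
.....T
...FTT
FTFTTT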